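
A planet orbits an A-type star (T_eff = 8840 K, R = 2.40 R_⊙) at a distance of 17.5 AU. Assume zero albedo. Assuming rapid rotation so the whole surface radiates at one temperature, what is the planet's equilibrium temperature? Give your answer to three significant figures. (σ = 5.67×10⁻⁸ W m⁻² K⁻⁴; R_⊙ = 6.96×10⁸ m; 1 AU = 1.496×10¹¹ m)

T_eq ≈ 158 K

R_⋆ = 2.40 × 6.96×10⁸ = 1.67×10⁹ m.
d = 17.5 AU = 2.62×10¹² m.
L = 4πR_⋆²σT_⋆⁴ = 4π(1.67×10⁹)² × 5.67×10⁻⁸ × (8840)⁴ = 1.21×10²⁸ W.
S = L/(4πd²) = 141 W m⁻².
Energy balance: absorbed = emitted ⇒ πR²·S(1−A) = 4πR²·σT_eq⁴, so T_eq⁴ = S(1−A)/(4σ).
T_eq = [141 × 1.00 / (4 × 5.67×10⁻⁸)]^(1/4) = (6.22×10⁸)^(1/4) = 158 K.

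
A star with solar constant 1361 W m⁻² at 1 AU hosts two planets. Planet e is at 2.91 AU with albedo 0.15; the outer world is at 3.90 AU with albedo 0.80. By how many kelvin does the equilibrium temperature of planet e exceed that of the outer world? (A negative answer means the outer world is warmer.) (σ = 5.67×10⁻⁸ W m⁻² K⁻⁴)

ΔT ≈ 62.4 K

T_eq = [S₀(1−A)/(4σd²)]^(1/4), so T ∝ (1−A)^(1/4) / √d.
T₁ = [1361×0.85/(4×5.67×10⁻⁸×2.91²)]^(1/4) = 156.66 K.
T₂ = [1361×0.20/(4×5.67×10⁻⁸×3.90²)]^(1/4) = 94.25 K.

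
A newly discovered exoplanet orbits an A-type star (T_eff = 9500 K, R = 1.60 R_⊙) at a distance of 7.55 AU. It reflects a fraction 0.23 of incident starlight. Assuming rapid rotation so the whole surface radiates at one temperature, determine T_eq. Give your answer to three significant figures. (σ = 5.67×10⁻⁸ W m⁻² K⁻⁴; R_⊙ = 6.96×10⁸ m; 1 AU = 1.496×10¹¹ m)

R_⋆ = 1.60 × 6.96×10⁸ = 1.11×10⁹ m.
d = 7.55 AU = 1.13×10¹² m.
L = 4πR_⋆²σT_⋆⁴ = 4π(1.11×10⁹)² × 5.67×10⁻⁸ × (9500)⁴ = 7.20×10²⁷ W.
S = L/(4πd²) = 449 W m⁻².
Energy balance: absorbed = emitted ⇒ πR²·S(1−A) = 4πR²·σT_eq⁴, so T_eq⁴ = S(1−A)/(4σ).
T_eq = [449 × 0.77 / (4 × 5.67×10⁻⁸)]^(1/4) = (1.52×10⁹)^(1/4) = 198 K.

T_eq ≈ 198 K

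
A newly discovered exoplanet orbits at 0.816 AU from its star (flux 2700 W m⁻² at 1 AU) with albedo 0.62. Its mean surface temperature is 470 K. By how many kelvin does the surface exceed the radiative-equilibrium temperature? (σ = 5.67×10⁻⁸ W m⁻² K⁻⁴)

ΔT ≈ 182.9 K

S = 2700/0.816² = 4055 W m⁻².
T_eq = [S(1−A)/(4σ)]^(1/4) = [4055×0.38/(4×5.67×10⁻⁸)]^(1/4) = 287.1 K.
ΔT = T_surf − T_eq = 470 − 287.1.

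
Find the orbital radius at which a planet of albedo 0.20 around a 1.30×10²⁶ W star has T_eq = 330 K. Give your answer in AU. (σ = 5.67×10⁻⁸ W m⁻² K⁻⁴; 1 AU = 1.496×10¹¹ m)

From T_eq⁴ = L(1−A)/(16πσd²): d = √[L(1−A)/(16πσT_eq⁴)].
d = √[1.30×10²⁶ × 0.80 / (16π × 5.67×10⁻⁸ × (330)⁴)] = 5.55×10¹⁰ m = 0.371 AU.

d ≈ 0.371 AU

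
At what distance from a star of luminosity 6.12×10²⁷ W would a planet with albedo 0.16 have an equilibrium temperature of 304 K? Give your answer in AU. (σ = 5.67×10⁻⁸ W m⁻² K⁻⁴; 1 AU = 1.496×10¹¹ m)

From T_eq⁴ = L(1−A)/(16πσd²): d = √[L(1−A)/(16πσT_eq⁴)].
d = √[6.12×10²⁷ × 0.84 / (16π × 5.67×10⁻⁸ × (304)⁴)] = 4.60×10¹¹ m = 3.07 AU.

d ≈ 3.07 AU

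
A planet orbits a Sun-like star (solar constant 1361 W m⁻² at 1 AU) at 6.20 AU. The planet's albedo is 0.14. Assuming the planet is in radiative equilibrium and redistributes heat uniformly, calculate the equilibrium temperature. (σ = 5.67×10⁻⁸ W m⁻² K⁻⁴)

T_eq ≈ 108 K

Flux at 6.20 AU: S = 1361/6.20² = 35.4 W m⁻².
Energy balance: absorbed = emitted ⇒ πR²·S(1−A) = 4πR²·σT_eq⁴, so T_eq⁴ = S(1−A)/(4σ).
T_eq = [35.4 × 0.86 / (4 × 5.67×10⁻⁸)]^(1/4) = (1.34×10⁸)^(1/4) = 108 K.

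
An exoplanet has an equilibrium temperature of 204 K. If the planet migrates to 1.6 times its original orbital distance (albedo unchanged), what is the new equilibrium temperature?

T_eq ∝ L^(1/4) · d^(−1/2).
T′ = 204 / 1.6^(1/2) = 161 K.

T_eq ≈ 161 K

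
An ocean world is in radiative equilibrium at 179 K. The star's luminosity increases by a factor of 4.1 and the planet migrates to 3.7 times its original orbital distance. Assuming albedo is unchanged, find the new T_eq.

T_eq ∝ L^(1/4) · d^(−1/2).
T′ = 179 × 4.1^(1/4) / 3.7^(1/2) = 132 K.

T_eq ≈ 132 K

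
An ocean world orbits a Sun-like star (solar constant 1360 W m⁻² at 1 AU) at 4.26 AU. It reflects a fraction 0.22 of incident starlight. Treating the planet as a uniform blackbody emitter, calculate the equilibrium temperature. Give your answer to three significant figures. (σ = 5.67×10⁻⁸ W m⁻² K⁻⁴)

T_eq ≈ 127 K

Flux at 4.26 AU: S = 1360/4.26² = 74.9 W m⁻².
Energy balance: absorbed = emitted ⇒ πR²·S(1−A) = 4πR²·σT_eq⁴, so T_eq⁴ = S(1−A)/(4σ).
T_eq = [74.9 × 0.78 / (4 × 5.67×10⁻⁸)]^(1/4) = (2.58×10⁸)^(1/4) = 127 K.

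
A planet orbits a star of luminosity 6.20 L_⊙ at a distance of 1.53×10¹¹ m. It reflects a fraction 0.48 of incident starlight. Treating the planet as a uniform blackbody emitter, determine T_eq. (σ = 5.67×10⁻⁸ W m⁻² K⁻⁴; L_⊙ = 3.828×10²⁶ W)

L = 6.20 × 3.828×10²⁶ = 2.37×10²⁷ W.
Flux: S = L/(4πd²) = 2.37×10²⁷/(4π×(1.53×10¹¹)²) = 8070 W m⁻².
Energy balance: absorbed = emitted ⇒ πR²·S(1−A) = 4πR²·σT_eq⁴, so T_eq⁴ = S(1−A)/(4σ).
T_eq = [8070 × 0.52 / (4 × 5.67×10⁻⁸)]^(1/4) = (1.85×10¹⁰)^(1/4) = 369 K.

T_eq ≈ 369 K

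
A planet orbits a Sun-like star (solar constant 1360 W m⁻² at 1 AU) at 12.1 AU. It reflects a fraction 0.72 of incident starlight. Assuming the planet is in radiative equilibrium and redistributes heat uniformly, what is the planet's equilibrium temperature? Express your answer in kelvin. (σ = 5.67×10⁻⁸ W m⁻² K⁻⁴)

Flux at 12.1 AU: S = 1360/12.1² = 9.29 W m⁻².
Energy balance: absorbed = emitted ⇒ πR²·S(1−A) = 4πR²·σT_eq⁴, so T_eq⁴ = S(1−A)/(4σ).
T_eq = [9.29 × 0.28 / (4 × 5.67×10⁻⁸)]^(1/4) = (1.15×10⁷)^(1/4) = 58.2 K.

T_eq ≈ 58.2 K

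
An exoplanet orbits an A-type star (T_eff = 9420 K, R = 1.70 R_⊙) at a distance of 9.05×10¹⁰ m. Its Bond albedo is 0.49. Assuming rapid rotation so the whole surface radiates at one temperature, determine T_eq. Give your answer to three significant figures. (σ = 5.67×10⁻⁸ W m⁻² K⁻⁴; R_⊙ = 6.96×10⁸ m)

T_eq ≈ 644 K

R_⋆ = 1.70 × 6.96×10⁸ = 1.18×10⁹ m.
L = 4πR_⋆²σT_⋆⁴ = 4π(1.18×10⁹)² × 5.67×10⁻⁸ × (9420)⁴ = 7.85×10²⁷ W.
S = L/(4πd²) = 7.63×10⁴ W m⁻².
Energy balance: absorbed = emitted ⇒ πR²·S(1−A) = 4πR²·σT_eq⁴, so T_eq⁴ = S(1−A)/(4σ).
T_eq = [7.63×10⁴ × 0.51 / (4 × 5.67×10⁻⁸)]^(1/4) = (1.72×10¹¹)^(1/4) = 644 K.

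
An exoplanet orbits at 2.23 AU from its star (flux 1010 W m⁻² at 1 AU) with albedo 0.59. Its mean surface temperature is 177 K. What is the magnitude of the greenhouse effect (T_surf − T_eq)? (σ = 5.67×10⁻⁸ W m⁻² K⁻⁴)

ΔT ≈ 38.6 K

S = 1010/2.23² = 203.1 W m⁻².
T_eq = [S(1−A)/(4σ)]^(1/4) = [203.1×0.41/(4×5.67×10⁻⁸)]^(1/4) = 138.4 K.
ΔT = T_surf − T_eq = 177 − 138.4.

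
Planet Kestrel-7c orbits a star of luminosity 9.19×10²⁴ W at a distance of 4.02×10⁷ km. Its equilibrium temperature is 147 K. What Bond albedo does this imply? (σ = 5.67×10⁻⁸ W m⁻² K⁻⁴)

d = 4.02×10⁷ km = 4.02×10¹⁰ m.
Flux: S = L/(4πd²) = 9.19×10²⁴/(4π×(4.02×10¹⁰)²) = 453 W m⁻².
From T_eq⁴ = S(1−A)/(4σ): 1−A = 4σT_eq⁴/S.
1−A = 4 × 5.67×10⁻⁸ × (147)⁴ / 453 = 0.234.

A ≈ 0.77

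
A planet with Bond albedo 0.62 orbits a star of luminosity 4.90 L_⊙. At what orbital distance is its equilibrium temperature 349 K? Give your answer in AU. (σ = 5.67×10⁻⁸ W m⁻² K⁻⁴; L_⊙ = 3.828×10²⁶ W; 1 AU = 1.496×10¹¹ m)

d ≈ 0.868 AU

L = 4.90 × 3.828×10²⁶ = 1.88×10²⁷ W.
From T_eq⁴ = L(1−A)/(16πσd²): d = √[L(1−A)/(16πσT_eq⁴)].
d = √[1.88×10²⁷ × 0.38 / (16π × 5.67×10⁻⁸ × (349)⁴)] = 1.30×10¹¹ m = 0.868 AU.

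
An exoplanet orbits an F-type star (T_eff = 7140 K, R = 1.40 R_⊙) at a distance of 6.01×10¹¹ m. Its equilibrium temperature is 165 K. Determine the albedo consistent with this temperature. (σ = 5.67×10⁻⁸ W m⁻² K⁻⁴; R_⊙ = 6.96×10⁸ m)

A ≈ 0.57

R_⋆ = 1.40 × 6.96×10⁸ = 9.74×10⁸ m.
L = 4πR_⋆²σT_⋆⁴ = 4π(9.74×10⁸)² × 5.67×10⁻⁸ × (7140)⁴ = 1.76×10²⁷ W.
S = L/(4πd²) = 387 W m⁻².
From T_eq⁴ = S(1−A)/(4σ): 1−A = 4σT_eq⁴/S.
1−A = 4 × 5.67×10⁻⁸ × (165)⁴ / 387 = 0.434.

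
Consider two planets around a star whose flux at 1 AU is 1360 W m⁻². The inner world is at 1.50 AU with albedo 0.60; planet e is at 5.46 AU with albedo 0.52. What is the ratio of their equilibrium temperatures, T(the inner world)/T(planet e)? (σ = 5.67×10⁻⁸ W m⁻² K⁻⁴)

T_eq = [S₀(1−A)/(4σd²)]^(1/4), so T ∝ (1−A)^(1/4) / √d.
T₁ = [1360×0.40/(4×5.67×10⁻⁸×1.50²)]^(1/4) = 180.69 K.
T₂ = [1360×0.48/(4×5.67×10⁻⁸×5.46²)]^(1/4) = 99.13 K.

T₁/T₂ ≈ 1.823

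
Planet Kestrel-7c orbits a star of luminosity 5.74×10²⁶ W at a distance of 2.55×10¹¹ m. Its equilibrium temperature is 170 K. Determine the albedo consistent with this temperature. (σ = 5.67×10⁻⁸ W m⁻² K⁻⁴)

A ≈ 0.73

Flux: S = L/(4πd²) = 5.74×10²⁶/(4π×(2.55×10¹¹)²) = 702 W m⁻².
From T_eq⁴ = S(1−A)/(4σ): 1−A = 4σT_eq⁴/S.
1−A = 4 × 5.67×10⁻⁸ × (170)⁴ / 702 = 0.270.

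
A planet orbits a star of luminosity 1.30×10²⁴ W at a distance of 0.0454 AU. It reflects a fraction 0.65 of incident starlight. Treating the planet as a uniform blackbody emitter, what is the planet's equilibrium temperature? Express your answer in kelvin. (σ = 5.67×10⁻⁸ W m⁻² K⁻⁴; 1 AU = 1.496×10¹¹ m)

T_eq ≈ 243 K

d = 0.0454 AU = 6.79×10⁹ m.
Flux: S = L/(4πd²) = 1.30×10²⁴/(4π×(6.79×10⁹)²) = 2240 W m⁻².
Energy balance: absorbed = emitted ⇒ πR²·S(1−A) = 4πR²·σT_eq⁴, so T_eq⁴ = S(1−A)/(4σ).
T_eq = [2240 × 0.35 / (4 × 5.67×10⁻⁸)]^(1/4) = (3.46×10⁹)^(1/4) = 243 K.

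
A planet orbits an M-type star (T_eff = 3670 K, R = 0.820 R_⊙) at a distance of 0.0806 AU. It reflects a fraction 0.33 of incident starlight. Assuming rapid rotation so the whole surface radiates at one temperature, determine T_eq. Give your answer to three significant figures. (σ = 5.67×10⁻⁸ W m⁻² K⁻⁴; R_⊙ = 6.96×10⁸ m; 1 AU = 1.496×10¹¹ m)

T_eq ≈ 511 K

R_⋆ = 0.820 × 6.96×10⁸ = 5.71×10⁸ m.
d = 0.0806 AU = 1.21×10¹⁰ m.
L = 4πR_⋆²σT_⋆⁴ = 4π(5.71×10⁸)² × 5.67×10⁻⁸ × (3670)⁴ = 4.21×10²⁵ W.
S = L/(4πd²) = 2.30×10⁴ W m⁻².
Energy balance: absorbed = emitted ⇒ πR²·S(1−A) = 4πR²·σT_eq⁴, so T_eq⁴ = S(1−A)/(4σ).
T_eq = [2.30×10⁴ × 0.67 / (4 × 5.67×10⁻⁸)]^(1/4) = (6.81×10¹⁰)^(1/4) = 511 K.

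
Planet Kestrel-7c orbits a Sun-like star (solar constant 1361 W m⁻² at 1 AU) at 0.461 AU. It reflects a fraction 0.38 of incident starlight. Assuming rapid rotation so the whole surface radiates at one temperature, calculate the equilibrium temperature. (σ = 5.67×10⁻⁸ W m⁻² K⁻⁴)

Flux at 0.461 AU: S = 1361/0.461² = 6400 W m⁻².
Energy balance: absorbed = emitted ⇒ πR²·S(1−A) = 4πR²·σT_eq⁴, so T_eq⁴ = S(1−A)/(4σ).
T_eq = [6400 × 0.62 / (4 × 5.67×10⁻⁸)]^(1/4) = (1.75×10¹⁰)^(1/4) = 364 K.

T_eq ≈ 364 K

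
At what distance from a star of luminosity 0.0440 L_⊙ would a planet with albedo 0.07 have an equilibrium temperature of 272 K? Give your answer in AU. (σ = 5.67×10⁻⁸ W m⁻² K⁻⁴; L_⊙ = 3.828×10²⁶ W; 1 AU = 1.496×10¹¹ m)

d ≈ 0.212 AU

L = 0.0440 × 3.828×10²⁶ = 1.68×10²⁵ W.
From T_eq⁴ = L(1−A)/(16πσd²): d = √[L(1−A)/(16πσT_eq⁴)].
d = √[1.68×10²⁵ × 0.93 / (16π × 5.67×10⁻⁸ × (272)⁴)] = 3.17×10¹⁰ m = 0.212 AU.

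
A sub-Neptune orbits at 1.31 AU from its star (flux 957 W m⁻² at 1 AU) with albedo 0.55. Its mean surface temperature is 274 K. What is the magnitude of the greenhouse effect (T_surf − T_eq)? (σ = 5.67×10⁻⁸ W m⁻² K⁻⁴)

S = 957/1.31² = 557.7 W m⁻².
T_eq = [S(1−A)/(4σ)]^(1/4) = [557.7×0.45/(4×5.67×10⁻⁸)]^(1/4) = 182.4 K.
ΔT = T_surf − T_eq = 274 − 182.4.

ΔT ≈ 91.6 K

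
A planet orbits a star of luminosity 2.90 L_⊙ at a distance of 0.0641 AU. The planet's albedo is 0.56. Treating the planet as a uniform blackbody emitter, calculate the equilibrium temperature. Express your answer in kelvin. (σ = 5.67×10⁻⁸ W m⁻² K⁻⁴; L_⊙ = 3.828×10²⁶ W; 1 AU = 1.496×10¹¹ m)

T_eq ≈ 1170 K

d = 0.0641 AU = 9.59×10⁹ m.
L = 2.90 × 3.828×10²⁶ = 1.11×10²⁷ W.
Flux: S = L/(4πd²) = 1.11×10²⁷/(4π×(9.59×10⁹)²) = 9.61×10⁵ W m⁻².
Energy balance: absorbed = emitted ⇒ πR²·S(1−A) = 4πR²·σT_eq⁴, so T_eq⁴ = S(1−A)/(4σ).
T_eq = [9.61×10⁵ × 0.44 / (4 × 5.67×10⁻⁸)]^(1/4) = (1.86×10¹²)^(1/4) = 1170 K.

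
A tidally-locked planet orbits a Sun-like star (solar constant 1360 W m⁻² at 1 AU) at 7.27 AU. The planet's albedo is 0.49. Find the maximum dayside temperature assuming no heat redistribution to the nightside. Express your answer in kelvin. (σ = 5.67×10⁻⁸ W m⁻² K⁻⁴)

T_ss ≈ 123 K

Flux at 7.27 AU: S = 1360/7.27² = 25.7 W m⁻².
With no redistribution each surface element balances locally: S(1−A) = σT⁴.
T = [25.7 × 0.51 / 5.67×10⁻⁸]^(1/4) = (2.31×10⁸)^(1/4) = 123 K.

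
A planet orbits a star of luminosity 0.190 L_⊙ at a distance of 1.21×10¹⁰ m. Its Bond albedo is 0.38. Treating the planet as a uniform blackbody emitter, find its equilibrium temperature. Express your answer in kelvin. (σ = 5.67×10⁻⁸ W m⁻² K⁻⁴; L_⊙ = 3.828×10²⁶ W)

L = 0.190 × 3.828×10²⁶ = 7.27×10²⁵ W.
Flux: S = L/(4πd²) = 7.27×10²⁵/(4π×(1.21×10¹⁰)²) = 3.95×10⁴ W m⁻².
Energy balance: absorbed = emitted ⇒ πR²·S(1−A) = 4πR²·σT_eq⁴, so T_eq⁴ = S(1−A)/(4σ).
T_eq = [3.95×10⁴ × 0.62 / (4 × 5.67×10⁻⁸)]^(1/4) = (1.08×10¹¹)^(1/4) = 573 K.

T_eq ≈ 573 K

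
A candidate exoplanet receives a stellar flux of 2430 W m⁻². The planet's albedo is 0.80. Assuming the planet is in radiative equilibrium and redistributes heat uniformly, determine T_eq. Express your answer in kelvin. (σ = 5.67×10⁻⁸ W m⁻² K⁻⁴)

Energy balance: absorbed = emitted ⇒ πR²·S(1−A) = 4πR²·σT_eq⁴, so T_eq⁴ = S(1−A)/(4σ).
T_eq = [2430 × 0.20 / (4 × 5.67×10⁻⁸)]^(1/4) = (2.14×10⁹)^(1/4) = 215 K.

T_eq ≈ 215 K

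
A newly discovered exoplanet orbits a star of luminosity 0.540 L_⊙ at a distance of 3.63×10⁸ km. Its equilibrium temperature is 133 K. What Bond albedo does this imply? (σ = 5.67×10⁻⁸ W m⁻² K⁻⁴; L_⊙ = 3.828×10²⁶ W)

d = 3.63×10⁸ km = 3.63×10¹¹ m.
L = 0.540 × 3.828×10²⁶ = 2.07×10²⁶ W.
Flux: S = L/(4πd²) = 2.07×10²⁶/(4π×(3.63×10¹¹)²) = 125 W m⁻².
From T_eq⁴ = S(1−A)/(4σ): 1−A = 4σT_eq⁴/S.
1−A = 4 × 5.67×10⁻⁸ × (133)⁴ / 125 = 0.568.

A ≈ 0.43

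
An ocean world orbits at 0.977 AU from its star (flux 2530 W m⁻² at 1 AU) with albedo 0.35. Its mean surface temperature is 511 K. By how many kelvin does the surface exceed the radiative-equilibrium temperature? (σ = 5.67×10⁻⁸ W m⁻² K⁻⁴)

S = 2530/0.977² = 2651 W m⁻².
T_eq = [S(1−A)/(4σ)]^(1/4) = [2651×0.65/(4×5.67×10⁻⁸)]^(1/4) = 295.2 K.
ΔT = T_surf − T_eq = 511 − 295.2.

ΔT ≈ 215.8 K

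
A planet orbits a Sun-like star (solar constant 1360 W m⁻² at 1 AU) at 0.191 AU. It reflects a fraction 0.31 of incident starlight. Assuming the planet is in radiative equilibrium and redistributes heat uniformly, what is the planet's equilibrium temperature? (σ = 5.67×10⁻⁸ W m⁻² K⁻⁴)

T_eq ≈ 580 K

Flux at 0.191 AU: S = 1360/0.191² = 3.73×10⁴ W m⁻².
Energy balance: absorbed = emitted ⇒ πR²·S(1−A) = 4πR²·σT_eq⁴, so T_eq⁴ = S(1−A)/(4σ).
T_eq = [3.73×10⁴ × 0.69 / (4 × 5.67×10⁻⁸)]^(1/4) = (1.13×10¹¹)^(1/4) = 580 K.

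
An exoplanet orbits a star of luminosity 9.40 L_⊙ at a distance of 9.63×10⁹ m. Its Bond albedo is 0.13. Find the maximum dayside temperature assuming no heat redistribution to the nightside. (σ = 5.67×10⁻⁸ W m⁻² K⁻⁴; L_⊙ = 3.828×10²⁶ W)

T_ss ≈ 2620 K

L = 9.40 × 3.828×10²⁶ = 3.60×10²⁷ W.
Flux: S = L/(4πd²) = 3.60×10²⁷/(4π×(9.63×10⁹)²) = 3.09×10⁶ W m⁻².
With no redistribution each surface element balances locally: S(1−A) = σT⁴.
T = [3.09×10⁶ × 0.87 / 5.67×10⁻⁸]^(1/4) = (4.74×10¹³)^(1/4) = 2620 K.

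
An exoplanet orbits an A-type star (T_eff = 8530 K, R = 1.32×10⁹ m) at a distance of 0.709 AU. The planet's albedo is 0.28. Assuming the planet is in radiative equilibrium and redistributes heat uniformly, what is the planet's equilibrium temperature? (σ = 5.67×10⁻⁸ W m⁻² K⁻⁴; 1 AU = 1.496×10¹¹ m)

T_eq ≈ 620 K

d = 0.709 AU = 1.06×10¹¹ m.
L = 4πR_⋆²σT_⋆⁴ = 4π(1.32×10⁹)² × 5.67×10⁻⁸ × (8530)⁴ = 6.57×10²⁷ W.
S = L/(4πd²) = 4.65×10⁴ W m⁻².
Energy balance: absorbed = emitted ⇒ πR²·S(1−A) = 4πR²·σT_eq⁴, so T_eq⁴ = S(1−A)/(4σ).
T_eq = [4.65×10⁴ × 0.72 / (4 × 5.67×10⁻⁸)]^(1/4) = (1.48×10¹¹)^(1/4) = 620 K.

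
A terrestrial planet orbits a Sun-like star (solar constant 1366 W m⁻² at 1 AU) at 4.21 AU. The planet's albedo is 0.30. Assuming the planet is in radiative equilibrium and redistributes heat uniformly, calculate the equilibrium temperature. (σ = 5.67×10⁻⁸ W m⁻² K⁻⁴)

T_eq ≈ 124 K

Flux at 4.21 AU: S = 1366/4.21² = 77.1 W m⁻².
Energy balance: absorbed = emitted ⇒ πR²·S(1−A) = 4πR²·σT_eq⁴, so T_eq⁴ = S(1−A)/(4σ).
T_eq = [77.1 × 0.70 / (4 × 5.67×10⁻⁸)]^(1/4) = (2.38×10⁸)^(1/4) = 124 K.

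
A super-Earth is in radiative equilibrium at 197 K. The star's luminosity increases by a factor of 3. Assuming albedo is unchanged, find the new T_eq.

T_eq ∝ L^(1/4) · d^(−1/2).
T′ = 197 × 3^(1/4) = 259 K.

T_eq ≈ 259 K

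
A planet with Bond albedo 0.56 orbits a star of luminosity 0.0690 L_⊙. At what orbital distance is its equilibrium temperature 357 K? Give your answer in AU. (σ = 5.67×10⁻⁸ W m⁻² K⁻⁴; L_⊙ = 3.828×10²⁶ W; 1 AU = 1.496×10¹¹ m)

d ≈ 0.106 AU

L = 0.0690 × 3.828×10²⁶ = 2.64×10²⁵ W.
From T_eq⁴ = L(1−A)/(16πσd²): d = √[L(1−A)/(16πσT_eq⁴)].
d = √[2.64×10²⁵ × 0.44 / (16π × 5.67×10⁻⁸ × (357)⁴)] = 1.58×10¹⁰ m = 0.106 AU.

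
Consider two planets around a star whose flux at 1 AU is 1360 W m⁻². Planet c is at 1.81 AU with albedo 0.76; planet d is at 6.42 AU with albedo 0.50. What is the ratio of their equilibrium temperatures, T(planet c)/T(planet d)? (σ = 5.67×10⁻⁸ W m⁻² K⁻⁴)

T_eq = [S₀(1−A)/(4σd²)]^(1/4), so T ∝ (1−A)^(1/4) / √d.
T₁ = [1360×0.24/(4×5.67×10⁻⁸×1.81²)]^(1/4) = 144.77 K.
T₂ = [1360×0.50/(4×5.67×10⁻⁸×6.42²)]^(1/4) = 92.35 K.

T₁/T₂ ≈ 1.568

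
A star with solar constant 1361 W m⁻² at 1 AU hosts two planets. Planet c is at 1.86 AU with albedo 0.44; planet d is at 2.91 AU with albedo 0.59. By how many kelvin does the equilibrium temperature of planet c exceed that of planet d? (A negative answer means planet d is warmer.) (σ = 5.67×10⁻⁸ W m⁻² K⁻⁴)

ΔT ≈ 46.0 K

T_eq = [S₀(1−A)/(4σd²)]^(1/4), so T ∝ (1−A)^(1/4) / √d.
T₁ = [1361×0.56/(4×5.67×10⁻⁸×1.86²)]^(1/4) = 176.54 K.
T₂ = [1361×0.41/(4×5.67×10⁻⁸×2.91²)]^(1/4) = 130.56 K.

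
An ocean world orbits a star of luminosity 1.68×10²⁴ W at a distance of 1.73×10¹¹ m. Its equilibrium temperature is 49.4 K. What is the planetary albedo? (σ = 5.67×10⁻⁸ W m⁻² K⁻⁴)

Flux: S = L/(4πd²) = 1.68×10²⁴/(4π×(1.73×10¹¹)²) = 4.47 W m⁻².
From T_eq⁴ = S(1−A)/(4σ): 1−A = 4σT_eq⁴/S.
1−A = 4 × 5.67×10⁻⁸ × (49.4)⁴ / 4.47 = 0.302.

A ≈ 0.70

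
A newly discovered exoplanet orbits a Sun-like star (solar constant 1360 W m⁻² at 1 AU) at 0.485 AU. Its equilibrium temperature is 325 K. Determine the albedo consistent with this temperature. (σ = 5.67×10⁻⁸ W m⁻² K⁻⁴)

A ≈ 0.56

Flux at 0.485 AU: S = 1360/0.485² = 5780 W m⁻².
From T_eq⁴ = S(1−A)/(4σ): 1−A = 4σT_eq⁴/S.
1−A = 4 × 5.67×10⁻⁸ × (325)⁴ / 5780 = 0.438.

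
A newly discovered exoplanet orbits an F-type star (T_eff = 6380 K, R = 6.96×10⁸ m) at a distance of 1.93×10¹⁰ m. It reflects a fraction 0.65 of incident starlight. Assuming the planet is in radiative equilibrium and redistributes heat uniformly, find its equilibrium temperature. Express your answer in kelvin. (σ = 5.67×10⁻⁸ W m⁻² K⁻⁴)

L = 4πR_⋆²σT_⋆⁴ = 4π(6.96×10⁸)² × 5.67×10⁻⁸ × (6380)⁴ = 5.72×10²⁶ W.
S = L/(4πd²) = 1.22×10⁵ W m⁻².
Energy balance: absorbed = emitted ⇒ πR²·S(1−A) = 4πR²·σT_eq⁴, so T_eq⁴ = S(1−A)/(4σ).
T_eq = [1.22×10⁵ × 0.35 / (4 × 5.67×10⁻⁸)]^(1/4) = (1.89×10¹¹)^(1/4) = 659 K.

T_eq ≈ 659 K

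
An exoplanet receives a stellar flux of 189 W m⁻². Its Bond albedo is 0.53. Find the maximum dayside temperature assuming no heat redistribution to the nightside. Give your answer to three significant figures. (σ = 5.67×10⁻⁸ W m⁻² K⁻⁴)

T_ss ≈ 199 K

With no redistribution each surface element balances locally: S(1−A) = σT⁴.
T = [189 × 0.47 / 5.67×10⁻⁸]^(1/4) = (1.57×10⁹)^(1/4) = 199 K.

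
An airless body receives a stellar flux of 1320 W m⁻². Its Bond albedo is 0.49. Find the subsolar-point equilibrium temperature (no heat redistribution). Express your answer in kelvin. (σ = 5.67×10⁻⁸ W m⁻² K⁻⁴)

At the subsolar point the surface absorbs S(1−A) and emits σT⁴ per unit area — no factor of 4, since only the local patch is in balance.
T = [1320 × 0.51 / 5.67×10⁻⁸]^(1/4) = (1.19×10¹⁰)^(1/4) = 330 K.

T_ss ≈ 330 K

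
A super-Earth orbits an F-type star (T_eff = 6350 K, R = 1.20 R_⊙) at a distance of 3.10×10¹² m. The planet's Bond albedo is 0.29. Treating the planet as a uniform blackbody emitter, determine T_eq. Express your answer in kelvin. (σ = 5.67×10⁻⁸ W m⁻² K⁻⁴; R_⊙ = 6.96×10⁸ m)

T_eq ≈ 67.7 K

R_⋆ = 1.20 × 6.96×10⁸ = 8.35×10⁸ m.
L = 4πR_⋆²σT_⋆⁴ = 4π(8.35×10⁸)² × 5.67×10⁻⁸ × (6350)⁴ = 8.08×10²⁶ W.
S = L/(4πd²) = 6.69 W m⁻².
Energy balance: absorbed = emitted ⇒ πR²·S(1−A) = 4πR²·σT_eq⁴, so T_eq⁴ = S(1−A)/(4σ).
T_eq = [6.69 × 0.71 / (4 × 5.67×10⁻⁸)]^(1/4) = (2.09×10⁷)^(1/4) = 67.7 K.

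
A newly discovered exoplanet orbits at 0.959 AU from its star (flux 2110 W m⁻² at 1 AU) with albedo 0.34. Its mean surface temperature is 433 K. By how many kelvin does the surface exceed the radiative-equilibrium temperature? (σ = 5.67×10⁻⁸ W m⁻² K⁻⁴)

S = 2110/0.959² = 2294 W m⁻².
T_eq = [S(1−A)/(4σ)]^(1/4) = [2294×0.66/(4×5.67×10⁻⁸)]^(1/4) = 285.8 K.
ΔT = T_surf − T_eq = 433 − 285.8.

ΔT ≈ 147.2 K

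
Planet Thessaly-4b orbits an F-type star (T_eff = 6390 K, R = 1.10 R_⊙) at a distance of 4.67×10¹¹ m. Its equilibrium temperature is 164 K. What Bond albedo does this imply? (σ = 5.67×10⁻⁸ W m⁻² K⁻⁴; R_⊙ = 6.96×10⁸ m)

A ≈ 0.35

R_⋆ = 1.10 × 6.96×10⁸ = 7.66×10⁸ m.
L = 4πR_⋆²σT_⋆⁴ = 4π(7.66×10⁸)² × 5.67×10⁻⁸ × (6390)⁴ = 6.96×10²⁶ W.
S = L/(4πd²) = 254 W m⁻².
From T_eq⁴ = S(1−A)/(4σ): 1−A = 4σT_eq⁴/S.
1−A = 4 × 5.67×10⁻⁸ × (164)⁴ / 254 = 0.646.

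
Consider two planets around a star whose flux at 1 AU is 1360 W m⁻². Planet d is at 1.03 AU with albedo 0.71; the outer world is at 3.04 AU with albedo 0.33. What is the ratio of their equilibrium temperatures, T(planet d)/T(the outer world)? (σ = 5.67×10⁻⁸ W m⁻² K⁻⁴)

T_eq = [S₀(1−A)/(4σd²)]^(1/4), so T ∝ (1−A)^(1/4) / √d.
T₁ = [1360×0.29/(4×5.67×10⁻⁸×1.03²)]^(1/4) = 201.21 K.
T₂ = [1360×0.67/(4×5.67×10⁻⁸×3.04²)]^(1/4) = 144.40 K.

T₁/T₂ ≈ 1.393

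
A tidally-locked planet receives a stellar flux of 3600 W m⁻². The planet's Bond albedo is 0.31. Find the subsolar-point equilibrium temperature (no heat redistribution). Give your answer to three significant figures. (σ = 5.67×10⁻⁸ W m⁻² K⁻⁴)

T_ss ≈ 458 K

At the subsolar point the surface absorbs S(1−A) and emits σT⁴ per unit area — no factor of 4, since only the local patch is in balance.
T = [3600 × 0.69 / 5.67×10⁻⁸]^(1/4) = (4.38×10¹⁰)^(1/4) = 458 K.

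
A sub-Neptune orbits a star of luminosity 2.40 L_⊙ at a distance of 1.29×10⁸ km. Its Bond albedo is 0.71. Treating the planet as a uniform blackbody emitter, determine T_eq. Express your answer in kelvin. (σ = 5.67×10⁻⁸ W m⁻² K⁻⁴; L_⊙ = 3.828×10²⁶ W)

T_eq ≈ 274 K

d = 1.29×10⁸ km = 1.29×10¹¹ m.
L = 2.40 × 3.828×10²⁶ = 9.19×10²⁶ W.
Flux: S = L/(4πd²) = 9.19×10²⁶/(4π×(1.29×10¹¹)²) = 4390 W m⁻².
Energy balance: absorbed = emitted ⇒ πR²·S(1−A) = 4πR²·σT_eq⁴, so T_eq⁴ = S(1−A)/(4σ).
T_eq = [4390 × 0.29 / (4 × 5.67×10⁻⁸)]^(1/4) = (5.62×10⁹)^(1/4) = 274 K.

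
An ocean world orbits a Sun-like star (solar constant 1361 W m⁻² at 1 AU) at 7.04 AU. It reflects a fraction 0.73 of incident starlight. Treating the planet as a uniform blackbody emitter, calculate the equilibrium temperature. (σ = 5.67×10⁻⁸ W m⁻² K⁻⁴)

Flux at 7.04 AU: S = 1361/7.04² = 27.5 W m⁻².
Energy balance: absorbed = emitted ⇒ πR²·S(1−A) = 4πR²·σT_eq⁴, so T_eq⁴ = S(1−A)/(4σ).
T_eq = [27.5 × 0.27 / (4 × 5.67×10⁻⁸)]^(1/4) = (3.27×10⁷)^(1/4) = 75.6 K.

T_eq ≈ 75.6 K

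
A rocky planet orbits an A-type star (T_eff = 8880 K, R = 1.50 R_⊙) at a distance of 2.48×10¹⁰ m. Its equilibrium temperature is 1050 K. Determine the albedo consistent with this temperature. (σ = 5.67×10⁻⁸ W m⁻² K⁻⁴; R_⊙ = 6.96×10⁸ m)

R_⋆ = 1.50 × 6.96×10⁸ = 1.04×10⁹ m.
L = 4πR_⋆²σT_⋆⁴ = 4π(1.04×10⁹)² × 5.67×10⁻⁸ × (8880)⁴ = 4.83×10²⁷ W.
S = L/(4πd²) = 6.25×10⁵ W m⁻².
From T_eq⁴ = S(1−A)/(4σ): 1−A = 4σT_eq⁴/S.
1−A = 4 × 5.67×10⁻⁸ × (1050)⁴ / 6.25×10⁵ = 0.441.

A ≈ 0.56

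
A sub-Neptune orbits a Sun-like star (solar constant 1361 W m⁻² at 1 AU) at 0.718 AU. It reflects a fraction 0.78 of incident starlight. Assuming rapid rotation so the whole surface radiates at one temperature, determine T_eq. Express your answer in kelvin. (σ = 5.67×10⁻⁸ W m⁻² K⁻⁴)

Flux at 0.718 AU: S = 1361/0.718² = 2640 W m⁻².
Energy balance: absorbed = emitted ⇒ πR²·S(1−A) = 4πR²·σT_eq⁴, so T_eq⁴ = S(1−A)/(4σ).
T_eq = [2640 × 0.22 / (4 × 5.67×10⁻⁸)]^(1/4) = (2.56×10⁹)^(1/4) = 225 K.

T_eq ≈ 225 K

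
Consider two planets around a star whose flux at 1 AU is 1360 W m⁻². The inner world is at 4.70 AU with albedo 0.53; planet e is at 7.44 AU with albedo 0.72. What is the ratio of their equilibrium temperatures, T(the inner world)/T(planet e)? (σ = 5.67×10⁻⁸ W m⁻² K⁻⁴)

T₁/T₂ ≈ 1.432

T_eq = [S₀(1−A)/(4σd²)]^(1/4), so T ∝ (1−A)^(1/4) / √d.
T₁ = [1360×0.47/(4×5.67×10⁻⁸×4.70²)]^(1/4) = 106.28 K.
T₂ = [1360×0.28/(4×5.67×10⁻⁸×7.44²)]^(1/4) = 74.21 K.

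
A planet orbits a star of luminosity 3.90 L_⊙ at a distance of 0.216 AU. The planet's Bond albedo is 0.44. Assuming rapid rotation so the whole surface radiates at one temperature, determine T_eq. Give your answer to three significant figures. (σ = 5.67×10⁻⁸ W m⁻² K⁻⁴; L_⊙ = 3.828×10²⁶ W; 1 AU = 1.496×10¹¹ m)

T_eq ≈ 728 K

d = 0.216 AU = 3.23×10¹⁰ m.
L = 3.90 × 3.828×10²⁶ = 1.49×10²⁷ W.
Flux: S = L/(4πd²) = 1.49×10²⁷/(4π×(3.23×10¹⁰)²) = 1.14×10⁵ W m⁻².
Energy balance: absorbed = emitted ⇒ πR²·S(1−A) = 4πR²·σT_eq⁴, so T_eq⁴ = S(1−A)/(4σ).
T_eq = [1.14×10⁵ × 0.56 / (4 × 5.67×10⁻⁸)]^(1/4) = (2.81×10¹¹)^(1/4) = 728 K.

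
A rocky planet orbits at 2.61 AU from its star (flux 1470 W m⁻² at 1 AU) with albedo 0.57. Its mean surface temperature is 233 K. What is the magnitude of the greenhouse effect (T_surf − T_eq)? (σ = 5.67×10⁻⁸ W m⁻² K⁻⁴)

S = 1470/2.61² = 215.8 W m⁻².
T_eq = [S(1−A)/(4σ)]^(1/4) = [215.8×0.43/(4×5.67×10⁻⁸)]^(1/4) = 142.2 K.
ΔT = T_surf − T_eq = 233 − 142.2.

ΔT ≈ 90.8 K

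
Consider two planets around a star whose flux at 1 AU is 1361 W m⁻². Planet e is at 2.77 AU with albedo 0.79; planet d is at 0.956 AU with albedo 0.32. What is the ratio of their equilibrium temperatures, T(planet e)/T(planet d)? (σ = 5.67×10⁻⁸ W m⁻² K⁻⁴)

T_eq = [S₀(1−A)/(4σd²)]^(1/4), so T ∝ (1−A)^(1/4) / √d.
T₁ = [1361×0.21/(4×5.67×10⁻⁸×2.77²)]^(1/4) = 113.21 K.
T₂ = [1361×0.68/(4×5.67×10⁻⁸×0.956²)]^(1/4) = 258.49 K.

T₁/T₂ ≈ 0.438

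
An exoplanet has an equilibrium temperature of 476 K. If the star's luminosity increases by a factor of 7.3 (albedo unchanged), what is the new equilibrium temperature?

T_eq ∝ L^(1/4) · d^(−1/2).
T′ = 476 × 7.3^(1/4) = 782 K.

T_eq ≈ 782 K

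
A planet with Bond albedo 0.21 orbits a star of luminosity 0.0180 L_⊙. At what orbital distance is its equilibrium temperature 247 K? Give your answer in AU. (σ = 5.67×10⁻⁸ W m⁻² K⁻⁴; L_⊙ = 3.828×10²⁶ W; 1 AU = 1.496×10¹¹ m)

L = 0.0180 × 3.828×10²⁶ = 6.89×10²⁴ W.
From T_eq⁴ = L(1−A)/(16πσd²): d = √[L(1−A)/(16πσT_eq⁴)].
d = √[6.89×10²⁴ × 0.79 / (16π × 5.67×10⁻⁸ × (247)⁴)] = 2.27×10¹⁰ m = 0.151 AU.

d ≈ 0.151 AU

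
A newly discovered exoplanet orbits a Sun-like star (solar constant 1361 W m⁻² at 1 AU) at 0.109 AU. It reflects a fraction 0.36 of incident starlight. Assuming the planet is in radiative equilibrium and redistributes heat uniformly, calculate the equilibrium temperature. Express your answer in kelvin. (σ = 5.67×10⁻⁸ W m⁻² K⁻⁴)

T_eq ≈ 754 K

Flux at 0.109 AU: S = 1361/0.109² = 1.15×10⁵ W m⁻².
Energy balance: absorbed = emitted ⇒ πR²·S(1−A) = 4πR²·σT_eq⁴, so T_eq⁴ = S(1−A)/(4σ).
T_eq = [1.15×10⁵ × 0.64 / (4 × 5.67×10⁻⁸)]^(1/4) = (3.23×10¹¹)^(1/4) = 754 K.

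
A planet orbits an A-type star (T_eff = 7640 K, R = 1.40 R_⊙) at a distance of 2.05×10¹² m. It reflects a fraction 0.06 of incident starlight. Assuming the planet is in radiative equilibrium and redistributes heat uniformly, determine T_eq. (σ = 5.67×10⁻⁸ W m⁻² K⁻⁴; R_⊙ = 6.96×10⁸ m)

T_eq ≈ 116 K

R_⋆ = 1.40 × 6.96×10⁸ = 9.74×10⁸ m.
L = 4πR_⋆²σT_⋆⁴ = 4π(9.74×10⁸)² × 5.67×10⁻⁸ × (7640)⁴ = 2.30×10²⁷ W.
S = L/(4πd²) = 43.6 W m⁻².
Energy balance: absorbed = emitted ⇒ πR²·S(1−A) = 4πR²·σT_eq⁴, so T_eq⁴ = S(1−A)/(4σ).
T_eq = [43.6 × 0.94 / (4 × 5.67×10⁻⁸)]^(1/4) = (1.81×10⁸)^(1/4) = 116 K.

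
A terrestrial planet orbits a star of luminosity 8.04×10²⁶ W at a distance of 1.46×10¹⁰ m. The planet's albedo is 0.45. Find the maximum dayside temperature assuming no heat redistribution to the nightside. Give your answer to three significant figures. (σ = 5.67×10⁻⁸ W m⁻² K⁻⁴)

Flux: S = L/(4πd²) = 8.04×10²⁶/(4π×(1.46×10¹⁰)²) = 3.00×10⁵ W m⁻².
With no redistribution each surface element balances locally: S(1−A) = σT⁴.
T = [3.00×10⁵ × 0.55 / 5.67×10⁻⁸]^(1/4) = (2.91×10¹²)^(1/4) = 1310 K.

T_ss ≈ 1310 K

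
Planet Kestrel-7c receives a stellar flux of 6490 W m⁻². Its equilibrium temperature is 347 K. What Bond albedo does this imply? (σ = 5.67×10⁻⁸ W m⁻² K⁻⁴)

A ≈ 0.49

From T_eq⁴ = S(1−A)/(4σ): 1−A = 4σT_eq⁴/S.
1−A = 4 × 5.67×10⁻⁸ × (347)⁴ / 6490 = 0.507.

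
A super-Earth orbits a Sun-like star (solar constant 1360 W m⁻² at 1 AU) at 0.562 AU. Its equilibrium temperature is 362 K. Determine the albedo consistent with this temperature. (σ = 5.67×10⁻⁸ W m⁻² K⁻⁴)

Flux at 0.562 AU: S = 1360/0.562² = 4310 W m⁻².
From T_eq⁴ = S(1−A)/(4σ): 1−A = 4σT_eq⁴/S.
1−A = 4 × 5.67×10⁻⁸ × (362)⁴ / 4310 = 0.905.

A ≈ 0.10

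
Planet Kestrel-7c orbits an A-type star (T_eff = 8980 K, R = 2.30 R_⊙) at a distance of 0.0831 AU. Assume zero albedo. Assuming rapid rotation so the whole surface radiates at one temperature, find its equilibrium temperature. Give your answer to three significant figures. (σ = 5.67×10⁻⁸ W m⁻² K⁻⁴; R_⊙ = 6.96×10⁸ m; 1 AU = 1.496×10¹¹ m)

T_eq ≈ 2280 K

R_⋆ = 2.30 × 6.96×10⁸ = 1.60×10⁹ m.
d = 0.0831 AU = 1.24×10¹⁰ m.
L = 4πR_⋆²σT_⋆⁴ = 4π(1.60×10⁹)² × 5.67×10⁻⁸ × (8980)⁴ = 1.19×10²⁸ W.
S = L/(4πd²) = 6.11×10⁶ W m⁻².
Energy balance: absorbed = emitted ⇒ πR²·S(1−A) = 4πR²·σT_eq⁴, so T_eq⁴ = S(1−A)/(4σ).
T_eq = [6.11×10⁶ × 1.00 / (4 × 5.67×10⁻⁸)]^(1/4) = (2.70×10¹³)^(1/4) = 2280 K.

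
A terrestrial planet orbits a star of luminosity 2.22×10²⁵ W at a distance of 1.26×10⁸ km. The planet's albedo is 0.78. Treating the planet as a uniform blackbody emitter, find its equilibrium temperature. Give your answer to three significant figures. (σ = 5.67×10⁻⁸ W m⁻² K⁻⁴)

T_eq ≈ 102 K

d = 1.26×10⁸ km = 1.26×10¹¹ m.
Flux: S = L/(4πd²) = 2.22×10²⁵/(4π×(1.26×10¹¹)²) = 111 W m⁻².
Energy balance: absorbed = emitted ⇒ πR²·S(1−A) = 4πR²·σT_eq⁴, so T_eq⁴ = S(1−A)/(4σ).
T_eq = [111 × 0.22 / (4 × 5.67×10⁻⁸)]^(1/4) = (1.08×10⁸)^(1/4) = 102 K.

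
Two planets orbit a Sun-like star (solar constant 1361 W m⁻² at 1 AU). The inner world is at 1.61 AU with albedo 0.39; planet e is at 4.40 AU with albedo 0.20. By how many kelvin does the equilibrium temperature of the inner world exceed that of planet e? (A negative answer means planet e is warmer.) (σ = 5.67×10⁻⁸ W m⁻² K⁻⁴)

ΔT ≈ 68.4 K

T_eq = [S₀(1−A)/(4σd²)]^(1/4), so T ∝ (1−A)^(1/4) / √d.
T₁ = [1361×0.61/(4×5.67×10⁻⁸×1.61²)]^(1/4) = 193.85 K.
T₂ = [1361×0.80/(4×5.67×10⁻⁸×4.40²)]^(1/4) = 125.49 K.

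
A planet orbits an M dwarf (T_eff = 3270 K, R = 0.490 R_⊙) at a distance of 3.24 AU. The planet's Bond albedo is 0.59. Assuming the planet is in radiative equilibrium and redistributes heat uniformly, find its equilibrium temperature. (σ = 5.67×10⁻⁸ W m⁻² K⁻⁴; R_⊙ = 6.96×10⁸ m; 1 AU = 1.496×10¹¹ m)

T_eq ≈ 49.1 K

R_⋆ = 0.490 × 6.96×10⁸ = 3.41×10⁸ m.
d = 3.24 AU = 4.85×10¹¹ m.
L = 4πR_⋆²σT_⋆⁴ = 4π(3.41×10⁸)² × 5.67×10⁻⁸ × (3270)⁴ = 9.48×10²⁴ W.
S = L/(4πd²) = 3.21 W m⁻².
Energy balance: absorbed = emitted ⇒ πR²·S(1−A) = 4πR²·σT_eq⁴, so T_eq⁴ = S(1−A)/(4σ).
T_eq = [3.21 × 0.41 / (4 × 5.67×10⁻⁸)]^(1/4) = (5.80×10⁶)^(1/4) = 49.1 K.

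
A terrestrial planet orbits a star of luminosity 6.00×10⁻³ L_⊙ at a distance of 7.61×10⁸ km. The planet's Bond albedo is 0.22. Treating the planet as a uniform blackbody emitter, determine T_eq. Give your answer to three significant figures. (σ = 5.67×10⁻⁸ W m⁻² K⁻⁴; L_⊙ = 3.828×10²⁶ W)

d = 7.61×10⁸ km = 7.61×10¹¹ m.
L = 6.00×10⁻³ × 3.828×10²⁶ = 2.30×10²⁴ W.
Flux: S = L/(4πd²) = 2.30×10²⁴/(4π×(7.61×10¹¹)²) = 0.316 W m⁻².
Energy balance: absorbed = emitted ⇒ πR²·S(1−A) = 4πR²·σT_eq⁴, so T_eq⁴ = S(1−A)/(4σ).
T_eq = [0.316 × 0.78 / (4 × 5.67×10⁻⁸)]^(1/4) = (1.09×10⁶)^(1/4) = 32.3 K.

T_eq ≈ 32.3 K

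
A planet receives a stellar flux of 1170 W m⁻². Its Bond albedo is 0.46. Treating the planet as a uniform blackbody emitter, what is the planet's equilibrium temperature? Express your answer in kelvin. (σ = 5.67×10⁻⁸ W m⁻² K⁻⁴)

T_eq ≈ 230 K

Energy balance: absorbed = emitted ⇒ πR²·S(1−A) = 4πR²·σT_eq⁴, so T_eq⁴ = S(1−A)/(4σ).
T_eq = [1170 × 0.54 / (4 × 5.67×10⁻⁸)]^(1/4) = (2.79×10⁹)^(1/4) = 230 K.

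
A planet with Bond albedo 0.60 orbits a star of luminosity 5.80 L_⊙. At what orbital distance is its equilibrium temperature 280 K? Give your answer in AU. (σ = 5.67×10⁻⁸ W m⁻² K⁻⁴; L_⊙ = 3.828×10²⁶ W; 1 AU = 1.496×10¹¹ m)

d ≈ 1.51 AU

L = 5.80 × 3.828×10²⁶ = 2.22×10²⁷ W.
From T_eq⁴ = L(1−A)/(16πσd²): d = √[L(1−A)/(16πσT_eq⁴)].
d = √[2.22×10²⁷ × 0.40 / (16π × 5.67×10⁻⁸ × (280)⁴)] = 2.25×10¹¹ m = 1.51 AU.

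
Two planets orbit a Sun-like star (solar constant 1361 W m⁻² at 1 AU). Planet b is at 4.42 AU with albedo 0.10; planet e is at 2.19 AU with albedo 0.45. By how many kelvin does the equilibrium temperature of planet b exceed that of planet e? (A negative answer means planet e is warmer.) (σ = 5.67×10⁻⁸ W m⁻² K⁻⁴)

ΔT ≈ -33.0 K

T_eq = [S₀(1−A)/(4σd²)]^(1/4), so T ∝ (1−A)^(1/4) / √d.
T₁ = [1361×0.90/(4×5.67×10⁻⁸×4.42²)]^(1/4) = 128.94 K.
T₂ = [1361×0.55/(4×5.67×10⁻⁸×2.19²)]^(1/4) = 161.97 K.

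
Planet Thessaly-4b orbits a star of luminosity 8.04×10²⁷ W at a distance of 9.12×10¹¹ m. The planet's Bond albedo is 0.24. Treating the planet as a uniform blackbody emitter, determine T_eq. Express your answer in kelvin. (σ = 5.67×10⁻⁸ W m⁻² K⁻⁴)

Flux: S = L/(4πd²) = 8.04×10²⁷/(4π×(9.12×10¹¹)²) = 769 W m⁻².
Energy balance: absorbed = emitted ⇒ πR²·S(1−A) = 4πR²·σT_eq⁴, so T_eq⁴ = S(1−A)/(4σ).
T_eq = [769 × 0.76 / (4 × 5.67×10⁻⁸)]^(1/4) = (2.58×10⁹)^(1/4) = 225 K.

T_eq ≈ 225 K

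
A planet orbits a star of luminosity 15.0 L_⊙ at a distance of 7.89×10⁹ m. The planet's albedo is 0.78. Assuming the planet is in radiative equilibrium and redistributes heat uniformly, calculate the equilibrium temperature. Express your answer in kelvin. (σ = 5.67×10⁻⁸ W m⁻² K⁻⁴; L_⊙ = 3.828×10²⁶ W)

L = 15.0 × 3.828×10²⁶ = 5.74×10²⁷ W.
Flux: S = L/(4πd²) = 5.74×10²⁷/(4π×(7.89×10⁹)²) = 7.34×10⁶ W m⁻².
Energy balance: absorbed = emitted ⇒ πR²·S(1−A) = 4πR²·σT_eq⁴, so T_eq⁴ = S(1−A)/(4σ).
T_eq = [7.34×10⁶ × 0.22 / (4 × 5.67×10⁻⁸)]^(1/4) = (7.12×10¹²)^(1/4) = 1630 K.

T_eq ≈ 1630 K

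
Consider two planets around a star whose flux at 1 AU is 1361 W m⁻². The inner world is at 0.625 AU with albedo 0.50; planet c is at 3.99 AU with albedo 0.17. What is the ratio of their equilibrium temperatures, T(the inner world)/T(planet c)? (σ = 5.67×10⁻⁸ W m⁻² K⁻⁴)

T₁/T₂ ≈ 2.226

T_eq = [S₀(1−A)/(4σd²)]^(1/4), so T ∝ (1−A)^(1/4) / √d.
T₁ = [1361×0.50/(4×5.67×10⁻⁸×0.625²)]^(1/4) = 296.04 K.
T₂ = [1361×0.83/(4×5.67×10⁻⁸×3.99²)]^(1/4) = 133.00 K.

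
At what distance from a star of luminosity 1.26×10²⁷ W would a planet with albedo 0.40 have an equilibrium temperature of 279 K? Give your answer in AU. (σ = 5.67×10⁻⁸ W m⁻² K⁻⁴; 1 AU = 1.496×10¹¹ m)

d ≈ 1.40 AU

From T_eq⁴ = L(1−A)/(16πσd²): d = √[L(1−A)/(16πσT_eq⁴)].
d = √[1.26×10²⁷ × 0.60 / (16π × 5.67×10⁻⁸ × (279)⁴)] = 2.09×10¹¹ m = 1.40 AU.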